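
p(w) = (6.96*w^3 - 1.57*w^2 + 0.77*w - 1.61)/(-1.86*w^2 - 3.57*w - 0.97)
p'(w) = (3.72*w + 3.57)*(6.96*w^3 - 1.57*w^2 + 0.77*w - 1.61)/(-1.86*w^2 - 3.57*w - 0.97)^2 + (20.88*w^2 - 3.14*w + 0.77)/(-1.86*w^2 - 3.57*w - 0.97)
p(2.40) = -4.32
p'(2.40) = -2.94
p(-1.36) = -51.85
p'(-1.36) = 271.65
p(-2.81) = 30.33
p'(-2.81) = 6.10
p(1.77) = -2.55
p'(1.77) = -2.65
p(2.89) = -5.80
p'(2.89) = -3.10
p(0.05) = 1.37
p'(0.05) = -5.02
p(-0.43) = -12.59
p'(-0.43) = -85.12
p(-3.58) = 28.59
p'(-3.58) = -0.08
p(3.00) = -6.14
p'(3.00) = -3.13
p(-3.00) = 29.42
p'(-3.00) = 3.60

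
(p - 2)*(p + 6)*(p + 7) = p^3 + 11*p^2 + 16*p - 84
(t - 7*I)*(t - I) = t^2 - 8*I*t - 7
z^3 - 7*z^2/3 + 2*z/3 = z*(z - 2)*(z - 1/3)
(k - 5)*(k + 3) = k^2 - 2*k - 15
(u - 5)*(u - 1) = u^2 - 6*u + 5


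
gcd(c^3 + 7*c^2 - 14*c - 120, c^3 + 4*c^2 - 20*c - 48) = c^2 + 2*c - 24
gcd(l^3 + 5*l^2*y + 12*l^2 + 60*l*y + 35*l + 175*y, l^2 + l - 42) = l + 7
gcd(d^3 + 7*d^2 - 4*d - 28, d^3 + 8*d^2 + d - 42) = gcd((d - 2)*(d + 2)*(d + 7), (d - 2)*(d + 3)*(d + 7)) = d^2 + 5*d - 14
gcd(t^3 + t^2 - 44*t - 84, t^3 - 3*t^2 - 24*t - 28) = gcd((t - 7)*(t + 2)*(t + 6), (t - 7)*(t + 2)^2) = t^2 - 5*t - 14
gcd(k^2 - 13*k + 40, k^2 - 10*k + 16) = k - 8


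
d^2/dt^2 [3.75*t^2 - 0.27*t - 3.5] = 7.50000000000000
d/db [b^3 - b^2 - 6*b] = 3*b^2 - 2*b - 6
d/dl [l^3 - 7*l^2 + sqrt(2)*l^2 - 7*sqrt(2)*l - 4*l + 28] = 3*l^2 - 14*l + 2*sqrt(2)*l - 7*sqrt(2) - 4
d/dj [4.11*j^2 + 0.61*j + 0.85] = 8.22*j + 0.61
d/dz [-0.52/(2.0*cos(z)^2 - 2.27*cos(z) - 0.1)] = (1.1804 - 2.08*cos(z))*sin(z)/(-2.0*cos(z)^2 + 2.27*cos(z) + 0.1)^2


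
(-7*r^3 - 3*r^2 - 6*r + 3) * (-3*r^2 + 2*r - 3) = 21*r^5 - 5*r^4 + 33*r^3 - 12*r^2 + 24*r - 9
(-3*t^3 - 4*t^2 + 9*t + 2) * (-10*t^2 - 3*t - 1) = 30*t^5 + 49*t^4 - 75*t^3 - 43*t^2 - 15*t - 2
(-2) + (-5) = -7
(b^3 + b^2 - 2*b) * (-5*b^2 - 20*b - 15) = -5*b^5 - 25*b^4 - 25*b^3 + 25*b^2 + 30*b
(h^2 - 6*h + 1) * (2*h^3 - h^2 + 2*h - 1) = 2*h^5 - 13*h^4 + 10*h^3 - 14*h^2 + 8*h - 1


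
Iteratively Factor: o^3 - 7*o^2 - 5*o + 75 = (o + 3)*(o^2 - 10*o + 25) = (o - 5)*(o + 3)*(o - 5)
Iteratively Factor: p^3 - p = (p + 1)*(p^2 - p) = (p - 1)*(p + 1)*(p)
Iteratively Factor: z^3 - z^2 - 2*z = (z - 2)*(z^2 + z) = (z - 2)*(z + 1)*(z)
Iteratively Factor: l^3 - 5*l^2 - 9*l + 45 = (l - 3)*(l^2 - 2*l - 15) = (l - 5)*(l - 3)*(l + 3)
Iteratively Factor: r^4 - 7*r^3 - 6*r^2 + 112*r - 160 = (r - 4)*(r^3 - 3*r^2 - 18*r + 40) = (r - 4)*(r + 4)*(r^2 - 7*r + 10) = (r - 4)*(r - 2)*(r + 4)*(r - 5)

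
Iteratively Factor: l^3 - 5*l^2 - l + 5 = (l - 1)*(l^2 - 4*l - 5) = (l - 1)*(l + 1)*(l - 5)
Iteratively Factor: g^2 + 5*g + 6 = (g + 3)*(g + 2)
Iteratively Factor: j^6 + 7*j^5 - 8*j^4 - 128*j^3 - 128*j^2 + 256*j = (j + 4)*(j^5 + 3*j^4 - 20*j^3 - 48*j^2 + 64*j) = j*(j + 4)*(j^4 + 3*j^3 - 20*j^2 - 48*j + 64) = j*(j + 4)^2*(j^3 - j^2 - 16*j + 16) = j*(j + 4)^3*(j^2 - 5*j + 4) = j*(j - 1)*(j + 4)^3*(j - 4)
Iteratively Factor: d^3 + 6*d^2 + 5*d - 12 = (d + 4)*(d^2 + 2*d - 3) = (d - 1)*(d + 4)*(d + 3)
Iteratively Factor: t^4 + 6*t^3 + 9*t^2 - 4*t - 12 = (t - 1)*(t^3 + 7*t^2 + 16*t + 12) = (t - 1)*(t + 2)*(t^2 + 5*t + 6) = (t - 1)*(t + 2)*(t + 3)*(t + 2)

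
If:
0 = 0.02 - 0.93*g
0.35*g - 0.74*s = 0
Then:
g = 0.02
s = 0.01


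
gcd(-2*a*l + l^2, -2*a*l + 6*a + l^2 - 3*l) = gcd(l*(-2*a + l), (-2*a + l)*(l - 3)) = 2*a - l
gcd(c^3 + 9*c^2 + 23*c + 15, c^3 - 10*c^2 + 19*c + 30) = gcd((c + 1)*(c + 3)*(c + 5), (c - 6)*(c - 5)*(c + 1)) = c + 1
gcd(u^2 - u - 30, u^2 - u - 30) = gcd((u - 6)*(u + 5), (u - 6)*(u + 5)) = u^2 - u - 30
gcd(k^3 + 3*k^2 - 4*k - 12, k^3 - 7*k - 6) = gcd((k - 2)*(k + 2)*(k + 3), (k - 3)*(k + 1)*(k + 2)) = k + 2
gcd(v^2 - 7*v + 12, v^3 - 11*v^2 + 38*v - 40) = v - 4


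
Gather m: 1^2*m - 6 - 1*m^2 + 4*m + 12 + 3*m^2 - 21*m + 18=2*m^2 - 16*m + 24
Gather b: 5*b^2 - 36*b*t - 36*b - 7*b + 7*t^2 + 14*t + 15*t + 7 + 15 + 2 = 5*b^2 + b*(-36*t - 43) + 7*t^2 + 29*t + 24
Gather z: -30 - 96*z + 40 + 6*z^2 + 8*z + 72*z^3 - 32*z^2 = 72*z^3 - 26*z^2 - 88*z + 10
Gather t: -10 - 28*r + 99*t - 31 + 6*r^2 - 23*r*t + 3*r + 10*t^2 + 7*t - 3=6*r^2 - 25*r + 10*t^2 + t*(106 - 23*r) - 44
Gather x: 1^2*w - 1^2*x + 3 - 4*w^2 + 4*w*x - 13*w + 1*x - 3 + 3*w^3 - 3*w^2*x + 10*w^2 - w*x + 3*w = 3*w^3 + 6*w^2 - 9*w + x*(-3*w^2 + 3*w)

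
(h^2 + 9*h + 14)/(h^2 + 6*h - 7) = (h + 2)/(h - 1)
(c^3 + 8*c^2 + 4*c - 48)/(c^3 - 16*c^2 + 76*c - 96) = (c^2 + 10*c + 24)/(c^2 - 14*c + 48)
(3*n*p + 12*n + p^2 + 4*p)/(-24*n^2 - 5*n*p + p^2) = (p + 4)/(-8*n + p)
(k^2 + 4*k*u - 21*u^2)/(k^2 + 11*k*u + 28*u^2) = (k - 3*u)/(k + 4*u)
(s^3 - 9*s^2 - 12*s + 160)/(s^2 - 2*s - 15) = (s^2 - 4*s - 32)/(s + 3)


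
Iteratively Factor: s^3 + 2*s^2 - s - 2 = (s + 1)*(s^2 + s - 2) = (s - 1)*(s + 1)*(s + 2)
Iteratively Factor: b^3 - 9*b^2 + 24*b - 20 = (b - 5)*(b^2 - 4*b + 4) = (b - 5)*(b - 2)*(b - 2)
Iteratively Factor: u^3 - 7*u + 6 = (u - 1)*(u^2 + u - 6) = (u - 2)*(u - 1)*(u + 3)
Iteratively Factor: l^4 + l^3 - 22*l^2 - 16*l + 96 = (l + 4)*(l^3 - 3*l^2 - 10*l + 24) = (l - 4)*(l + 4)*(l^2 + l - 6) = (l - 4)*(l - 2)*(l + 4)*(l + 3)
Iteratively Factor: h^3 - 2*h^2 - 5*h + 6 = (h - 1)*(h^2 - h - 6) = (h - 1)*(h + 2)*(h - 3)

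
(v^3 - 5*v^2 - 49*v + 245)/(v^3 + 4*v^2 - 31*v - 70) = (v - 7)/(v + 2)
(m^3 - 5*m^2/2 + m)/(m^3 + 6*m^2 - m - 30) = m*(2*m - 1)/(2*(m^2 + 8*m + 15))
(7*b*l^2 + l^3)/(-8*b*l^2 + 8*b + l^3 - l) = l^2*(-7*b - l)/(8*b*l^2 - 8*b - l^3 + l)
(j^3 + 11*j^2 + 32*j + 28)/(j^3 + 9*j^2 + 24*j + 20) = (j + 7)/(j + 5)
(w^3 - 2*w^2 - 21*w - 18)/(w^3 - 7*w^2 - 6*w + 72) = (w + 1)/(w - 4)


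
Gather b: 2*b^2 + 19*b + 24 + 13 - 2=2*b^2 + 19*b + 35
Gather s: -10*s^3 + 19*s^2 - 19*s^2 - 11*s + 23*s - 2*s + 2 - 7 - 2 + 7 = -10*s^3 + 10*s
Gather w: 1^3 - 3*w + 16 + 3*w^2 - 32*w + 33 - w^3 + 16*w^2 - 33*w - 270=-w^3 + 19*w^2 - 68*w - 220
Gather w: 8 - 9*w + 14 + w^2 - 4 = w^2 - 9*w + 18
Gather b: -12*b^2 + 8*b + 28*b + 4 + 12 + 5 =-12*b^2 + 36*b + 21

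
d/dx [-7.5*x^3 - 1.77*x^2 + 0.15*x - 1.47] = -22.5*x^2 - 3.54*x + 0.15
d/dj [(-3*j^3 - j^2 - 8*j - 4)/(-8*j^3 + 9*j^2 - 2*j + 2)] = (-35*j^4 - 116*j^3 - 40*j^2 + 68*j - 24)/(64*j^6 - 144*j^5 + 113*j^4 - 68*j^3 + 40*j^2 - 8*j + 4)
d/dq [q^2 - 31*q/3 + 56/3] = 2*q - 31/3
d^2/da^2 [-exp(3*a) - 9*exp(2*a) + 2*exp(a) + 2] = (-9*exp(2*a) - 36*exp(a) + 2)*exp(a)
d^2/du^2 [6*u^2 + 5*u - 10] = 12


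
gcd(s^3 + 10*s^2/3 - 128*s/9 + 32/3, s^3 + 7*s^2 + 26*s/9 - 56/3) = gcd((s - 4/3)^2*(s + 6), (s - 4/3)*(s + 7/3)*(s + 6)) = s^2 + 14*s/3 - 8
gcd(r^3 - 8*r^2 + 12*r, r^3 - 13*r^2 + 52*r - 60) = r^2 - 8*r + 12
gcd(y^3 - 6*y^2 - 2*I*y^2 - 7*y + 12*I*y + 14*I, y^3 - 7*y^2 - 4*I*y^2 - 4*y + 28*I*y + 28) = y^2 + y*(-7 - 2*I) + 14*I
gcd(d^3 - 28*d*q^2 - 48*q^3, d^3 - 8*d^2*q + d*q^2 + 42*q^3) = d + 2*q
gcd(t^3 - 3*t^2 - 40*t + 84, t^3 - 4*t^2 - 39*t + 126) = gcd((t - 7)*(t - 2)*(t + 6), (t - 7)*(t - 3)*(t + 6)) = t^2 - t - 42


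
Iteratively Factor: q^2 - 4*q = (q - 4)*(q)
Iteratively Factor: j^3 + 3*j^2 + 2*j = (j + 2)*(j^2 + j) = (j + 1)*(j + 2)*(j)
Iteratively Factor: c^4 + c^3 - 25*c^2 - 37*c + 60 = (c - 1)*(c^3 + 2*c^2 - 23*c - 60) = (c - 1)*(c + 4)*(c^2 - 2*c - 15) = (c - 1)*(c + 3)*(c + 4)*(c - 5)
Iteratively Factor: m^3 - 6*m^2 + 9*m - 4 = (m - 1)*(m^2 - 5*m + 4) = (m - 4)*(m - 1)*(m - 1)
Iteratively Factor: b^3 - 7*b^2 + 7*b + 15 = (b + 1)*(b^2 - 8*b + 15) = (b - 3)*(b + 1)*(b - 5)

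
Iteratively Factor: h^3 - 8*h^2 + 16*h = (h)*(h^2 - 8*h + 16) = h*(h - 4)*(h - 4)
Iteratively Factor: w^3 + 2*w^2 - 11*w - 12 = (w + 4)*(w^2 - 2*w - 3) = (w - 3)*(w + 4)*(w + 1)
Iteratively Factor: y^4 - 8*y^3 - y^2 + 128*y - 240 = (y - 4)*(y^3 - 4*y^2 - 17*y + 60) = (y - 4)*(y + 4)*(y^2 - 8*y + 15) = (y - 4)*(y - 3)*(y + 4)*(y - 5)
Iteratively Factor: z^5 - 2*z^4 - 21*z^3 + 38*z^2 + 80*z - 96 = (z - 3)*(z^4 + z^3 - 18*z^2 - 16*z + 32) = (z - 3)*(z + 2)*(z^3 - z^2 - 16*z + 16) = (z - 3)*(z + 2)*(z + 4)*(z^2 - 5*z + 4) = (z - 3)*(z - 1)*(z + 2)*(z + 4)*(z - 4)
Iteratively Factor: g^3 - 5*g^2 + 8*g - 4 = (g - 1)*(g^2 - 4*g + 4) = (g - 2)*(g - 1)*(g - 2)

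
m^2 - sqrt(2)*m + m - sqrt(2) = (m + 1)*(m - sqrt(2))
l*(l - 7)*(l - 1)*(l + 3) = l^4 - 5*l^3 - 17*l^2 + 21*l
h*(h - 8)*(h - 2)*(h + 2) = h^4 - 8*h^3 - 4*h^2 + 32*h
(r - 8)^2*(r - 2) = r^3 - 18*r^2 + 96*r - 128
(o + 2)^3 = o^3 + 6*o^2 + 12*o + 8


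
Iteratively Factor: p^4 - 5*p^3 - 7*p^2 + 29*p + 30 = (p + 1)*(p^3 - 6*p^2 - p + 30) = (p - 3)*(p + 1)*(p^2 - 3*p - 10) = (p - 3)*(p + 1)*(p + 2)*(p - 5)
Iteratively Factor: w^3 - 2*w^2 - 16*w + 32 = (w - 4)*(w^2 + 2*w - 8) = (w - 4)*(w + 4)*(w - 2)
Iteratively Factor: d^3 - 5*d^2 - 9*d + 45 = (d - 5)*(d^2 - 9) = (d - 5)*(d + 3)*(d - 3)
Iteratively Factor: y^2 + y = (y)*(y + 1)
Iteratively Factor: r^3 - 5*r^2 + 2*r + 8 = (r - 2)*(r^2 - 3*r - 4) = (r - 2)*(r + 1)*(r - 4)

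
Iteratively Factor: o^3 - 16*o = (o + 4)*(o^2 - 4*o) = (o - 4)*(o + 4)*(o)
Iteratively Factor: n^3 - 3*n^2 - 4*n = (n - 4)*(n^2 + n) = (n - 4)*(n + 1)*(n)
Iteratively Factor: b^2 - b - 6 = (b - 3)*(b + 2)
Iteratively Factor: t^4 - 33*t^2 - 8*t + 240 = (t - 3)*(t^3 + 3*t^2 - 24*t - 80) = (t - 3)*(t + 4)*(t^2 - t - 20) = (t - 3)*(t + 4)^2*(t - 5)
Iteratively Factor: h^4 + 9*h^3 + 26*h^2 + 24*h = (h + 3)*(h^3 + 6*h^2 + 8*h) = (h + 3)*(h + 4)*(h^2 + 2*h) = (h + 2)*(h + 3)*(h + 4)*(h)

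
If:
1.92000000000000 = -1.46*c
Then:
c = -1.32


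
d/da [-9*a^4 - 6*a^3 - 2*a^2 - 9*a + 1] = -36*a^3 - 18*a^2 - 4*a - 9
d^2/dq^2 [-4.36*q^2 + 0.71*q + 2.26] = -8.72000000000000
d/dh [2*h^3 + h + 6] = 6*h^2 + 1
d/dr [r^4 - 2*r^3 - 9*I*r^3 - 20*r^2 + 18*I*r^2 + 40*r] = 4*r^3 + r^2*(-6 - 27*I) + r*(-40 + 36*I) + 40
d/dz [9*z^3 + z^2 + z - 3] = 27*z^2 + 2*z + 1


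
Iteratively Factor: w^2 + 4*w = (w + 4)*(w)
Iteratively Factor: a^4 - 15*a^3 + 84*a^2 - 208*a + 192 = (a - 4)*(a^3 - 11*a^2 + 40*a - 48) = (a - 4)*(a - 3)*(a^2 - 8*a + 16) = (a - 4)^2*(a - 3)*(a - 4)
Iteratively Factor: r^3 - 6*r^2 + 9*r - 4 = (r - 1)*(r^2 - 5*r + 4) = (r - 1)^2*(r - 4)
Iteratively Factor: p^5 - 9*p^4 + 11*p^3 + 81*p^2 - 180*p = (p - 4)*(p^4 - 5*p^3 - 9*p^2 + 45*p) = (p - 4)*(p + 3)*(p^3 - 8*p^2 + 15*p) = p*(p - 4)*(p + 3)*(p^2 - 8*p + 15) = p*(p - 5)*(p - 4)*(p + 3)*(p - 3)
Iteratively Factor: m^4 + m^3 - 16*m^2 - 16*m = (m + 4)*(m^3 - 3*m^2 - 4*m) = (m + 1)*(m + 4)*(m^2 - 4*m) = m*(m + 1)*(m + 4)*(m - 4)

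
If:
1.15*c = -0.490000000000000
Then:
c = -0.43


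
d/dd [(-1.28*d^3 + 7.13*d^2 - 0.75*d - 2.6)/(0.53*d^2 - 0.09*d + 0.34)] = (-0.6784*d^4 + 0.2304*d^3 - 1.5498*d^2 + 7.6044*d - 0.489)/(0.2809*d^4 - 0.0954*d^3 + 0.3685*d^2 - 0.0612*d + 0.1156)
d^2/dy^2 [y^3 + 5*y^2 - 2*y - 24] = 6*y + 10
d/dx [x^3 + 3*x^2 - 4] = 3*x*(x + 2)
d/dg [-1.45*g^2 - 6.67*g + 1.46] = -2.9*g - 6.67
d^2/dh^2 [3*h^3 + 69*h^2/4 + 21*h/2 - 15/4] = 18*h + 69/2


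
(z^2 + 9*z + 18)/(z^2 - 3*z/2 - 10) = 2*(z^2 + 9*z + 18)/(2*z^2 - 3*z - 20)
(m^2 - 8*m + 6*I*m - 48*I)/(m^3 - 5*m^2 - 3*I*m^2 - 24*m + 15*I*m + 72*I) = (m + 6*I)/(m^2 + 3*m*(1 - I) - 9*I)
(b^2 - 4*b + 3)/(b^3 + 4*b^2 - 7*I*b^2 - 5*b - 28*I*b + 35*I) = (b - 3)/(b^2 + b*(5 - 7*I) - 35*I)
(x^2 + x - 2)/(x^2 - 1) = (x + 2)/(x + 1)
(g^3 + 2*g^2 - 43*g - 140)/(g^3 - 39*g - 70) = (g + 4)/(g + 2)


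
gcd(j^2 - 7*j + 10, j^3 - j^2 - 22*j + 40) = j - 2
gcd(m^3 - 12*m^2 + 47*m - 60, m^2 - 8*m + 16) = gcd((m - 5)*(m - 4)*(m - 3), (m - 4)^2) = m - 4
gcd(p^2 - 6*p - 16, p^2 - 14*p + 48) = p - 8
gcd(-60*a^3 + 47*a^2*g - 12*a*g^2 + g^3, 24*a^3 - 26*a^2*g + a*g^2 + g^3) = 4*a - g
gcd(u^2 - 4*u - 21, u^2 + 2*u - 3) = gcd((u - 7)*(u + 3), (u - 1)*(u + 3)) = u + 3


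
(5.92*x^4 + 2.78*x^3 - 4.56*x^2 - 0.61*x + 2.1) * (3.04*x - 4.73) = 17.9968*x^5 - 19.5504*x^4 - 27.0118*x^3 + 19.7144*x^2 + 9.2693*x - 9.933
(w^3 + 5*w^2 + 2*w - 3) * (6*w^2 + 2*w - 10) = 6*w^5 + 32*w^4 + 12*w^3 - 64*w^2 - 26*w + 30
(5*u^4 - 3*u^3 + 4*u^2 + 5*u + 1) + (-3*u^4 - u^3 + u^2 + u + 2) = 2*u^4 - 4*u^3 + 5*u^2 + 6*u + 3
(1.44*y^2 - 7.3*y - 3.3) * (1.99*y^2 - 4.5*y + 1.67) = 2.8656*y^4 - 21.007*y^3 + 28.6878*y^2 + 2.659*y - 5.511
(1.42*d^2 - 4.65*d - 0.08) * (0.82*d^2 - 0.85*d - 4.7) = 1.1644*d^4 - 5.02*d^3 - 2.7871*d^2 + 21.923*d + 0.376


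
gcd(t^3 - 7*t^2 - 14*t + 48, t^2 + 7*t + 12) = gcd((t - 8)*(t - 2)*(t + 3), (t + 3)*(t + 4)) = t + 3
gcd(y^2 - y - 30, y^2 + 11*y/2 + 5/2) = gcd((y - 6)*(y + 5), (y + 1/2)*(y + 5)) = y + 5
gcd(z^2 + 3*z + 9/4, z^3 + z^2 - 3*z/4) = z + 3/2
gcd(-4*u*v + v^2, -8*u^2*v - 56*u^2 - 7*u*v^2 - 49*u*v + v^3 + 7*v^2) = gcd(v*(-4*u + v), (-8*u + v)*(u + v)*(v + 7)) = 1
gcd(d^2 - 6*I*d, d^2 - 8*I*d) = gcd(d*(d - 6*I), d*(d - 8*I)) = d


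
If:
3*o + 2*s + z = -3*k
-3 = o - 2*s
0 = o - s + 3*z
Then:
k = 23*z/3 - 5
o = 3 - 6*z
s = 3 - 3*z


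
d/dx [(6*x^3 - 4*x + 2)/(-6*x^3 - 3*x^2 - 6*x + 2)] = 2*(-9*x^4 - 60*x^3 + 30*x^2 + 6*x + 2)/(36*x^6 + 36*x^5 + 81*x^4 + 12*x^3 + 24*x^2 - 24*x + 4)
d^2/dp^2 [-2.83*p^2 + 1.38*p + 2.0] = -5.66000000000000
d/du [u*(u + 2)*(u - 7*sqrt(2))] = 3*u^2 - 14*sqrt(2)*u + 4*u - 14*sqrt(2)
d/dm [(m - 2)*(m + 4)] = 2*m + 2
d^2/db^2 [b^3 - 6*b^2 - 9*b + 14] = 6*b - 12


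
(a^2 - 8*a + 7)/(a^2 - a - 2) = (-a^2 + 8*a - 7)/(-a^2 + a + 2)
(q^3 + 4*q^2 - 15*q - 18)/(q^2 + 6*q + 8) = (q^3 + 4*q^2 - 15*q - 18)/(q^2 + 6*q + 8)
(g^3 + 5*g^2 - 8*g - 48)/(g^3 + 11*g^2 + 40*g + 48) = (g - 3)/(g + 3)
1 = 1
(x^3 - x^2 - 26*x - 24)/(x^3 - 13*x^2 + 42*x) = (x^2 + 5*x + 4)/(x*(x - 7))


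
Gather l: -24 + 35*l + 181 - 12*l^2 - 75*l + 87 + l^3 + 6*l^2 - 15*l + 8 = l^3 - 6*l^2 - 55*l + 252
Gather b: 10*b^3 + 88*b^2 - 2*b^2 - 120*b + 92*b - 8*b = 10*b^3 + 86*b^2 - 36*b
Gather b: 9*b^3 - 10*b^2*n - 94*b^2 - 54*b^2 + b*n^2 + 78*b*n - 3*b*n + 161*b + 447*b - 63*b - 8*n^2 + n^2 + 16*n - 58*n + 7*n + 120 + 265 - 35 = 9*b^3 + b^2*(-10*n - 148) + b*(n^2 + 75*n + 545) - 7*n^2 - 35*n + 350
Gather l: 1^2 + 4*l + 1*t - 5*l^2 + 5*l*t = -5*l^2 + l*(5*t + 4) + t + 1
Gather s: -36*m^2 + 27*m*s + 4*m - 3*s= -36*m^2 + 4*m + s*(27*m - 3)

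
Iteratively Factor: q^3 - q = (q)*(q^2 - 1) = q*(q + 1)*(q - 1)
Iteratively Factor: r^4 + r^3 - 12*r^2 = (r)*(r^3 + r^2 - 12*r) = r^2*(r^2 + r - 12) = r^2*(r - 3)*(r + 4)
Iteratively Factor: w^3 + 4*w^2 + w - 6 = (w + 2)*(w^2 + 2*w - 3) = (w - 1)*(w + 2)*(w + 3)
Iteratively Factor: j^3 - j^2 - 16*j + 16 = (j - 1)*(j^2 - 16) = (j - 4)*(j - 1)*(j + 4)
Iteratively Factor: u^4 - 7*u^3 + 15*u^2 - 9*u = (u)*(u^3 - 7*u^2 + 15*u - 9) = u*(u - 1)*(u^2 - 6*u + 9) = u*(u - 3)*(u - 1)*(u - 3)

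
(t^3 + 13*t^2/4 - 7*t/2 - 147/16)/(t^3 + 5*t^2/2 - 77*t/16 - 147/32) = 2*(2*t + 3)/(4*t + 3)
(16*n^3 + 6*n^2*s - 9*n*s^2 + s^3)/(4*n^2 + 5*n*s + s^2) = (16*n^2 - 10*n*s + s^2)/(4*n + s)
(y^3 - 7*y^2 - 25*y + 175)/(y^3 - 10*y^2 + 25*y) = (y^2 - 2*y - 35)/(y*(y - 5))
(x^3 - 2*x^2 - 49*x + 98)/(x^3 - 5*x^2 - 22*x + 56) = (x + 7)/(x + 4)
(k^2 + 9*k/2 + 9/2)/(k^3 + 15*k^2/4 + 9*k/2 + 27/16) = 8*(k + 3)/(8*k^2 + 18*k + 9)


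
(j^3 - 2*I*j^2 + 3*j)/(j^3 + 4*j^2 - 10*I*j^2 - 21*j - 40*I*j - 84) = j*(j + I)/(j^2 + j*(4 - 7*I) - 28*I)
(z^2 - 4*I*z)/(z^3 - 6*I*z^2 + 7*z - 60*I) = z/(z^2 - 2*I*z + 15)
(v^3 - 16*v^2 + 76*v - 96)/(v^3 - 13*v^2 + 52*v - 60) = (v - 8)/(v - 5)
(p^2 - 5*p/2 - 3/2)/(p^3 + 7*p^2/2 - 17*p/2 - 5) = (p - 3)/(p^2 + 3*p - 10)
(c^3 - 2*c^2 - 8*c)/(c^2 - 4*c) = c + 2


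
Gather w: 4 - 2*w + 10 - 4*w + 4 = 18 - 6*w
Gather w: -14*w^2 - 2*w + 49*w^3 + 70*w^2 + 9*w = 49*w^3 + 56*w^2 + 7*w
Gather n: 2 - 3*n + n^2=n^2 - 3*n + 2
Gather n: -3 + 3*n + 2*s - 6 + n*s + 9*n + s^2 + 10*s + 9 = n*(s + 12) + s^2 + 12*s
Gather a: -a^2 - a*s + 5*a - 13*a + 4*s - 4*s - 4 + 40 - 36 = -a^2 + a*(-s - 8)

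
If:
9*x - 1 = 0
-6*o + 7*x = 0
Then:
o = 7/54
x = 1/9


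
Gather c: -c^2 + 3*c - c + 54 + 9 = -c^2 + 2*c + 63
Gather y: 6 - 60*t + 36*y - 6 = -60*t + 36*y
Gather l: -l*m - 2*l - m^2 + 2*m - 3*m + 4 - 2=l*(-m - 2) - m^2 - m + 2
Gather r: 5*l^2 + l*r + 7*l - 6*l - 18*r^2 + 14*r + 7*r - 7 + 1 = 5*l^2 + l - 18*r^2 + r*(l + 21) - 6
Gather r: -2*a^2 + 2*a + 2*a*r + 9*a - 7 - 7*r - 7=-2*a^2 + 11*a + r*(2*a - 7) - 14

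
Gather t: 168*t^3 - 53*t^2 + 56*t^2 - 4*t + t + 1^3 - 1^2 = 168*t^3 + 3*t^2 - 3*t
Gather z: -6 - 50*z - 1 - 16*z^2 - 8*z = -16*z^2 - 58*z - 7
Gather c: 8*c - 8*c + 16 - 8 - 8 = 0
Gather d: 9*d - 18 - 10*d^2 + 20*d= -10*d^2 + 29*d - 18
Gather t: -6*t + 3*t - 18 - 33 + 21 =-3*t - 30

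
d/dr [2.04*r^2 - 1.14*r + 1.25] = 4.08*r - 1.14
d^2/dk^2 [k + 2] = 0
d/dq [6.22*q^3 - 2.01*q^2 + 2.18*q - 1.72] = 18.66*q^2 - 4.02*q + 2.18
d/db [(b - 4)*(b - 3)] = 2*b - 7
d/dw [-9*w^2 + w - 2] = 1 - 18*w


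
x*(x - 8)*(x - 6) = x^3 - 14*x^2 + 48*x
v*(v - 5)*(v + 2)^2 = v^4 - v^3 - 16*v^2 - 20*v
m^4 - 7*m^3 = m^3*(m - 7)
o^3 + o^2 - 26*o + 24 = (o - 4)*(o - 1)*(o + 6)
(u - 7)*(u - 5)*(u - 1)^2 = u^4 - 14*u^3 + 60*u^2 - 82*u + 35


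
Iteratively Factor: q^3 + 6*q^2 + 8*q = (q)*(q^2 + 6*q + 8) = q*(q + 4)*(q + 2)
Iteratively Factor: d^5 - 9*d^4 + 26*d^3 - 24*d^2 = (d)*(d^4 - 9*d^3 + 26*d^2 - 24*d) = d*(d - 2)*(d^3 - 7*d^2 + 12*d) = d*(d - 3)*(d - 2)*(d^2 - 4*d) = d*(d - 4)*(d - 3)*(d - 2)*(d)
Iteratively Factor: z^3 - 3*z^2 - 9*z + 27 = (z - 3)*(z^2 - 9) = (z - 3)^2*(z + 3)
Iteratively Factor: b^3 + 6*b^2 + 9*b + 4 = (b + 1)*(b^2 + 5*b + 4) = (b + 1)^2*(b + 4)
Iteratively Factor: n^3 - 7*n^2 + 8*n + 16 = (n + 1)*(n^2 - 8*n + 16) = (n - 4)*(n + 1)*(n - 4)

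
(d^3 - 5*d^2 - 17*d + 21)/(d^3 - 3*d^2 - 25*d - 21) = (d - 1)/(d + 1)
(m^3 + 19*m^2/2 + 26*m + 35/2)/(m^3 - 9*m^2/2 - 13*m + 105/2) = (m^2 + 6*m + 5)/(m^2 - 8*m + 15)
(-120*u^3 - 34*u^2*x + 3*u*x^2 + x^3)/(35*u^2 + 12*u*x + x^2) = (-24*u^2 - 2*u*x + x^2)/(7*u + x)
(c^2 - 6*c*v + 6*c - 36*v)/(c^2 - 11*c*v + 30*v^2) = (-c - 6)/(-c + 5*v)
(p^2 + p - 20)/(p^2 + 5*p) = (p - 4)/p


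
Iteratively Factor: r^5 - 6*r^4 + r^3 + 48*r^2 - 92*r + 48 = (r - 4)*(r^4 - 2*r^3 - 7*r^2 + 20*r - 12) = (r - 4)*(r - 1)*(r^3 - r^2 - 8*r + 12) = (r - 4)*(r - 1)*(r + 3)*(r^2 - 4*r + 4) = (r - 4)*(r - 2)*(r - 1)*(r + 3)*(r - 2)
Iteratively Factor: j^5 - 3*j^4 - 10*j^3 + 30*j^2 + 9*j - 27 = (j + 1)*(j^4 - 4*j^3 - 6*j^2 + 36*j - 27) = (j + 1)*(j + 3)*(j^3 - 7*j^2 + 15*j - 9) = (j - 3)*(j + 1)*(j + 3)*(j^2 - 4*j + 3) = (j - 3)^2*(j + 1)*(j + 3)*(j - 1)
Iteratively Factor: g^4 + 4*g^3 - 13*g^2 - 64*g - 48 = (g - 4)*(g^3 + 8*g^2 + 19*g + 12) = (g - 4)*(g + 3)*(g^2 + 5*g + 4) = (g - 4)*(g + 3)*(g + 4)*(g + 1)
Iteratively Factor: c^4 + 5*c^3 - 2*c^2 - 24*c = (c + 3)*(c^3 + 2*c^2 - 8*c) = (c + 3)*(c + 4)*(c^2 - 2*c) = (c - 2)*(c + 3)*(c + 4)*(c)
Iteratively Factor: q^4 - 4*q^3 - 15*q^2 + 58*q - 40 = (q - 5)*(q^3 + q^2 - 10*q + 8) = (q - 5)*(q - 2)*(q^2 + 3*q - 4) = (q - 5)*(q - 2)*(q + 4)*(q - 1)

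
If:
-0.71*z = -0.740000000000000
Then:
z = 1.04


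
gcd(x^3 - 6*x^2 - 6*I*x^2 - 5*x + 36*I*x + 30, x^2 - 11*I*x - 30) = x - 5*I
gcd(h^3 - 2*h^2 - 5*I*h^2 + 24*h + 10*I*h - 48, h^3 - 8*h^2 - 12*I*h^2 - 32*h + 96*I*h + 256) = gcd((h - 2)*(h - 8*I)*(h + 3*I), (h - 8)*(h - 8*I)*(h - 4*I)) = h - 8*I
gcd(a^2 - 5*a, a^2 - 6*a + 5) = a - 5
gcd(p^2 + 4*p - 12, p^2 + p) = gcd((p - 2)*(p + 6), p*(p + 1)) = 1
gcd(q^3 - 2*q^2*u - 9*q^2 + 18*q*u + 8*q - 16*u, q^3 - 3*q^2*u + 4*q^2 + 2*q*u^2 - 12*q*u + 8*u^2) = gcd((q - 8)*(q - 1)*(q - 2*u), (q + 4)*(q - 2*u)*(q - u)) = q - 2*u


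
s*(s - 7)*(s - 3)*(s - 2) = s^4 - 12*s^3 + 41*s^2 - 42*s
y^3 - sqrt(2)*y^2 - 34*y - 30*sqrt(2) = (y - 5*sqrt(2))*(y + sqrt(2))*(y + 3*sqrt(2))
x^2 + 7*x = x*(x + 7)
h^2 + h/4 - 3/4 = (h - 3/4)*(h + 1)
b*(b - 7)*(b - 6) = b^3 - 13*b^2 + 42*b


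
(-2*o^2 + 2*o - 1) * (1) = -2*o^2 + 2*o - 1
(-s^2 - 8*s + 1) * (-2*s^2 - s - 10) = 2*s^4 + 17*s^3 + 16*s^2 + 79*s - 10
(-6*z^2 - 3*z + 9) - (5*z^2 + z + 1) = -11*z^2 - 4*z + 8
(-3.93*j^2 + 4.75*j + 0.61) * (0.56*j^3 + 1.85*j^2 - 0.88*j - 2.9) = -2.2008*j^5 - 4.6105*j^4 + 12.5875*j^3 + 8.3455*j^2 - 14.3118*j - 1.769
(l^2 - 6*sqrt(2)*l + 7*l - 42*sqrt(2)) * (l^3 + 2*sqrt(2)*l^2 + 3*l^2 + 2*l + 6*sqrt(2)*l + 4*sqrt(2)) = l^5 - 4*sqrt(2)*l^4 + 10*l^4 - 40*sqrt(2)*l^3 - l^3 - 226*l^2 - 92*sqrt(2)*l^2 - 552*l - 56*sqrt(2)*l - 336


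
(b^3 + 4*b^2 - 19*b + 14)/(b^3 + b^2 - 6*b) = (b^2 + 6*b - 7)/(b*(b + 3))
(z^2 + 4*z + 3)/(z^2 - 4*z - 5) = (z + 3)/(z - 5)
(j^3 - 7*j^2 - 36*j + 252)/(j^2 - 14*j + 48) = (j^2 - j - 42)/(j - 8)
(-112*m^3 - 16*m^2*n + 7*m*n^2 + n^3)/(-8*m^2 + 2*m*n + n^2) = (28*m^2 - 3*m*n - n^2)/(2*m - n)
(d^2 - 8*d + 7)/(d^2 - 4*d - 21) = (d - 1)/(d + 3)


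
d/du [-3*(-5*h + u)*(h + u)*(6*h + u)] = 87*h^2 - 12*h*u - 9*u^2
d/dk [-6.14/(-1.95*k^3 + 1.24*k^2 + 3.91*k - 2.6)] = (-35.919*k^2 + 15.2272*k + 24.0074)/(1.95*k^3 - 1.24*k^2 - 3.91*k + 2.6)^2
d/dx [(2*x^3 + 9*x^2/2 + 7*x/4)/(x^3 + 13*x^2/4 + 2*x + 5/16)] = 4*(32*x^2 + 40*x + 35)/(64*x^4 + 352*x^3 + 564*x^2 + 220*x + 25)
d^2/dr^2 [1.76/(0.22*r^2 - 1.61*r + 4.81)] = (-0.170368*r^2 + 1.246784*r + 1.76*(0.44*r - 1.61)*(0.88*r - 3.22) - 3.724864)/(0.22*r^2 - 1.61*r + 4.81)^3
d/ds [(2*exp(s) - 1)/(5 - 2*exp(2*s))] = (4*exp(2*s) - 4*exp(s) + 10)*exp(s)/(4*exp(4*s) - 20*exp(2*s) + 25)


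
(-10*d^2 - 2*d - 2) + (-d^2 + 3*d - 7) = -11*d^2 + d - 9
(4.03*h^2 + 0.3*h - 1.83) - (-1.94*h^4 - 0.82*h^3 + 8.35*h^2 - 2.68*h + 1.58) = 1.94*h^4 + 0.82*h^3 - 4.32*h^2 + 2.98*h - 3.41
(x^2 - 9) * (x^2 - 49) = x^4 - 58*x^2 + 441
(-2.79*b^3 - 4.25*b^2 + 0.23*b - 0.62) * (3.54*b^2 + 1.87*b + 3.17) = -9.8766*b^5 - 20.2623*b^4 - 15.9776*b^3 - 15.2372*b^2 - 0.4303*b - 1.9654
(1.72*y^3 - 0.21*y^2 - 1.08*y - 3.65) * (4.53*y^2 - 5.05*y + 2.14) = 7.7916*y^5 - 9.6373*y^4 - 0.1511*y^3 - 11.5299*y^2 + 16.1213*y - 7.811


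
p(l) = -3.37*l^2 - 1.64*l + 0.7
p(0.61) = -1.55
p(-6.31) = -123.13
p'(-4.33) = 27.54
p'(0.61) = -5.75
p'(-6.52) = 42.30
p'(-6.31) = 40.89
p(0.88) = -3.35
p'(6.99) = -48.75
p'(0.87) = -7.50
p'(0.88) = -7.57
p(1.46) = -8.88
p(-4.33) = -55.38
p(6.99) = -175.42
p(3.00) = -34.55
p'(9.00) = -62.30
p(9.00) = -287.03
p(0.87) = -3.28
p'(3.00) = -21.86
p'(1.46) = -11.48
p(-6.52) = -131.87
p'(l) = -6.74*l - 1.64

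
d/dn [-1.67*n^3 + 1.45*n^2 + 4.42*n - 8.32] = -5.01*n^2 + 2.9*n + 4.42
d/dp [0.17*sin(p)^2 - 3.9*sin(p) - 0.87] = (0.34*sin(p) - 3.9)*cos(p)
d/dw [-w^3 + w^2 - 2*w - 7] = -3*w^2 + 2*w - 2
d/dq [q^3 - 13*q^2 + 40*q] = 3*q^2 - 26*q + 40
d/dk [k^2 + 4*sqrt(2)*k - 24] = 2*k + 4*sqrt(2)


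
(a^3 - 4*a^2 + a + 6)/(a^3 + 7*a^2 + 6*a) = (a^2 - 5*a + 6)/(a*(a + 6))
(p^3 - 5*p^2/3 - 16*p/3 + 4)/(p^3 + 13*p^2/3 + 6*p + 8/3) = (3*p^2 - 11*p + 6)/(3*p^2 + 7*p + 4)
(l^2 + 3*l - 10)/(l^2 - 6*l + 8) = (l + 5)/(l - 4)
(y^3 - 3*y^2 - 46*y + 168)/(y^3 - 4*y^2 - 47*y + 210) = (y - 4)/(y - 5)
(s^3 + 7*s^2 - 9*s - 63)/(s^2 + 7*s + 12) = (s^2 + 4*s - 21)/(s + 4)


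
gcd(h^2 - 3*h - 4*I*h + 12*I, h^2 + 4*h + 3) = 1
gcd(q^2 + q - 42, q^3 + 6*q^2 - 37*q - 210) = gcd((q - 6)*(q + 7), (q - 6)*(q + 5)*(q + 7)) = q^2 + q - 42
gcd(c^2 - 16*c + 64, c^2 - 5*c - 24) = c - 8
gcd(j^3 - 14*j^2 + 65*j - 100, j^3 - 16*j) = j - 4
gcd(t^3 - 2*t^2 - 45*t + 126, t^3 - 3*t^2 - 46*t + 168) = t^2 + t - 42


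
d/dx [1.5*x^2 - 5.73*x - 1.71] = 3.0*x - 5.73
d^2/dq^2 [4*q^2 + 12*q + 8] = 8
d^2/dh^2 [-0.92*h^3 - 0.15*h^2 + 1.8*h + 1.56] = -5.52*h - 0.3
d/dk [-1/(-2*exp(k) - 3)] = -2*exp(k)/(2*exp(k) + 3)^2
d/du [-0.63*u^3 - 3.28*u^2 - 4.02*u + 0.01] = -1.89*u^2 - 6.56*u - 4.02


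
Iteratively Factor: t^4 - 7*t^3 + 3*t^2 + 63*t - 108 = (t - 4)*(t^3 - 3*t^2 - 9*t + 27) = (t - 4)*(t + 3)*(t^2 - 6*t + 9) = (t - 4)*(t - 3)*(t + 3)*(t - 3)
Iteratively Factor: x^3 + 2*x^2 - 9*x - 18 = (x - 3)*(x^2 + 5*x + 6) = (x - 3)*(x + 3)*(x + 2)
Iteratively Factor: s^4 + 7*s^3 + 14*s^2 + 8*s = (s + 1)*(s^3 + 6*s^2 + 8*s) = (s + 1)*(s + 2)*(s^2 + 4*s) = (s + 1)*(s + 2)*(s + 4)*(s)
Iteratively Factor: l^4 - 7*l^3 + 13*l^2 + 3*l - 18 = (l + 1)*(l^3 - 8*l^2 + 21*l - 18) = (l - 3)*(l + 1)*(l^2 - 5*l + 6) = (l - 3)*(l - 2)*(l + 1)*(l - 3)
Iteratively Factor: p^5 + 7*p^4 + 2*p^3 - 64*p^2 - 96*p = (p)*(p^4 + 7*p^3 + 2*p^2 - 64*p - 96) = p*(p - 3)*(p^3 + 10*p^2 + 32*p + 32) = p*(p - 3)*(p + 2)*(p^2 + 8*p + 16) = p*(p - 3)*(p + 2)*(p + 4)*(p + 4)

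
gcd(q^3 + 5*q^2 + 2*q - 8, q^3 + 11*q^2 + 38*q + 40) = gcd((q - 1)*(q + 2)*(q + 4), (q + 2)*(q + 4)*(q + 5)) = q^2 + 6*q + 8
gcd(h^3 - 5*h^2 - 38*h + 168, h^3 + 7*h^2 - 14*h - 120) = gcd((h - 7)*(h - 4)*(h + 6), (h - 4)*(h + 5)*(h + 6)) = h^2 + 2*h - 24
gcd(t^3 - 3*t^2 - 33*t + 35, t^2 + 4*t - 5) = t^2 + 4*t - 5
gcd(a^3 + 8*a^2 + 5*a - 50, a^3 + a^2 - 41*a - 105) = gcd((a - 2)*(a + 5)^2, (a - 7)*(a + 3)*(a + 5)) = a + 5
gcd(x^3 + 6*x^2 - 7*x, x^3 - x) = x^2 - x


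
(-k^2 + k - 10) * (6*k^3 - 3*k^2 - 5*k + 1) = -6*k^5 + 9*k^4 - 58*k^3 + 24*k^2 + 51*k - 10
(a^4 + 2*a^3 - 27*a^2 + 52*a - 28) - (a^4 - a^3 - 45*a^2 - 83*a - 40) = 3*a^3 + 18*a^2 + 135*a + 12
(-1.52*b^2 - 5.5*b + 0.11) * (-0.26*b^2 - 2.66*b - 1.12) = 0.3952*b^4 + 5.4732*b^3 + 16.3038*b^2 + 5.8674*b - 0.1232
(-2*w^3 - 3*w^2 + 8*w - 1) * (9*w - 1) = -18*w^4 - 25*w^3 + 75*w^2 - 17*w + 1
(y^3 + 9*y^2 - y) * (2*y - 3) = 2*y^4 + 15*y^3 - 29*y^2 + 3*y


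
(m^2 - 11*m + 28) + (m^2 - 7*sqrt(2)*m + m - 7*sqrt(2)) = 2*m^2 - 10*m - 7*sqrt(2)*m - 7*sqrt(2) + 28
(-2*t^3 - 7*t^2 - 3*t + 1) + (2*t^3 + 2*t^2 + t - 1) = -5*t^2 - 2*t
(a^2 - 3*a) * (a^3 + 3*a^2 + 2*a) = a^5 - 7*a^3 - 6*a^2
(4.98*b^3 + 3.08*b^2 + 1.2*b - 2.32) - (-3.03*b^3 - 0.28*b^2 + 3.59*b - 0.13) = 8.01*b^3 + 3.36*b^2 - 2.39*b - 2.19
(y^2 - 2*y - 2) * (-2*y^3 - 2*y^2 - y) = -2*y^5 + 2*y^4 + 7*y^3 + 6*y^2 + 2*y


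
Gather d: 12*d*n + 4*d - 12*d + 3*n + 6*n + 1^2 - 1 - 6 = d*(12*n - 8) + 9*n - 6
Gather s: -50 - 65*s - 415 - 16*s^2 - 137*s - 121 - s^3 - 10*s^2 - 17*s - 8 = -s^3 - 26*s^2 - 219*s - 594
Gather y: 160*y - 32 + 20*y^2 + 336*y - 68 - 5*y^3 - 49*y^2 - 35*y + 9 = -5*y^3 - 29*y^2 + 461*y - 91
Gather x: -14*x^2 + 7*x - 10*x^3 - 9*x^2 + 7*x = -10*x^3 - 23*x^2 + 14*x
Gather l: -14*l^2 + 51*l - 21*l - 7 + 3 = -14*l^2 + 30*l - 4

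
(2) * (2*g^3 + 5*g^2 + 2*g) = 4*g^3 + 10*g^2 + 4*g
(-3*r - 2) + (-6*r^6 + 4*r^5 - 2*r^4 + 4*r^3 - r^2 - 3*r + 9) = -6*r^6 + 4*r^5 - 2*r^4 + 4*r^3 - r^2 - 6*r + 7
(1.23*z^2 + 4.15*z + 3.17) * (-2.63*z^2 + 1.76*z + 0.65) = -3.2349*z^4 - 8.7497*z^3 - 0.233599999999999*z^2 + 8.2767*z + 2.0605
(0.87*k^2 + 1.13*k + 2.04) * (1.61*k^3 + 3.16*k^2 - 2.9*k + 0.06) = 1.4007*k^5 + 4.5685*k^4 + 4.3322*k^3 + 3.2216*k^2 - 5.8482*k + 0.1224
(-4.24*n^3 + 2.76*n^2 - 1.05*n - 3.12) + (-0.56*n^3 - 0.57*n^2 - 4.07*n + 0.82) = -4.8*n^3 + 2.19*n^2 - 5.12*n - 2.3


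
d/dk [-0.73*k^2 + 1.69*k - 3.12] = 1.69 - 1.46*k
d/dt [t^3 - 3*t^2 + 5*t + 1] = 3*t^2 - 6*t + 5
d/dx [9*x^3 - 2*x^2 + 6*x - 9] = 27*x^2 - 4*x + 6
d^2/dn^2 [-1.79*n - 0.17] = 0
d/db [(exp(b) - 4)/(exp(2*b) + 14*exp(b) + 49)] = (15 - exp(b))*exp(b)/(exp(3*b) + 21*exp(2*b) + 147*exp(b) + 343)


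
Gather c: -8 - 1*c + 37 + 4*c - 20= 3*c + 9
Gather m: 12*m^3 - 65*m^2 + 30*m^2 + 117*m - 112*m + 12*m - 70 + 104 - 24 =12*m^3 - 35*m^2 + 17*m + 10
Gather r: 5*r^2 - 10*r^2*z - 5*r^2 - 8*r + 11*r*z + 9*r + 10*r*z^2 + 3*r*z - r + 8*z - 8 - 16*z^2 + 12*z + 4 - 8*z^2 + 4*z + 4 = -10*r^2*z + r*(10*z^2 + 14*z) - 24*z^2 + 24*z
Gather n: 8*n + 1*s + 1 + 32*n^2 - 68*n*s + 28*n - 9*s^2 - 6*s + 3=32*n^2 + n*(36 - 68*s) - 9*s^2 - 5*s + 4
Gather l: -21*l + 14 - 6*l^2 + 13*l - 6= -6*l^2 - 8*l + 8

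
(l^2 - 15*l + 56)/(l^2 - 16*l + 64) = (l - 7)/(l - 8)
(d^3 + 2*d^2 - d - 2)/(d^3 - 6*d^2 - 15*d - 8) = (d^2 + d - 2)/(d^2 - 7*d - 8)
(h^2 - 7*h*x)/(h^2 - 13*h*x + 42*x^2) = h/(h - 6*x)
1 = 1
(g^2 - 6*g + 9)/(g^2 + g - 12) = (g - 3)/(g + 4)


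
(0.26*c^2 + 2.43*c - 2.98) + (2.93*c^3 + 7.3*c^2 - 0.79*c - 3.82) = 2.93*c^3 + 7.56*c^2 + 1.64*c - 6.8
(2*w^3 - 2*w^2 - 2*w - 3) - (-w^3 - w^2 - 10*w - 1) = 3*w^3 - w^2 + 8*w - 2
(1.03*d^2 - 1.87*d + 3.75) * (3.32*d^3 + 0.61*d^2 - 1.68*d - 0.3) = 3.4196*d^5 - 5.5801*d^4 + 9.5789*d^3 + 5.1201*d^2 - 5.739*d - 1.125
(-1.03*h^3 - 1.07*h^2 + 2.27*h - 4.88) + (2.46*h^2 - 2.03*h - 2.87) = -1.03*h^3 + 1.39*h^2 + 0.24*h - 7.75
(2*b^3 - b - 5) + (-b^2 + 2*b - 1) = 2*b^3 - b^2 + b - 6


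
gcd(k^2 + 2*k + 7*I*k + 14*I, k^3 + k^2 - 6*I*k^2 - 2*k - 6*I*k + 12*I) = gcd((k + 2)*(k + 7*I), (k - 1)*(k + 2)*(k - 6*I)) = k + 2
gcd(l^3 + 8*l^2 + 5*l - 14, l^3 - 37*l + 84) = l + 7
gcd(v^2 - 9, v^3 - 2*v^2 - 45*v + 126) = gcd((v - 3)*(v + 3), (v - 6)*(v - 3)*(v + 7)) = v - 3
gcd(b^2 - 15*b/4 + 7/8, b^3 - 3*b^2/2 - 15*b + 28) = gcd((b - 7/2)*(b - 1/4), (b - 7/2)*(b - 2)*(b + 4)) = b - 7/2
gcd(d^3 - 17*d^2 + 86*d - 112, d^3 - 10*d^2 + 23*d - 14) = d^2 - 9*d + 14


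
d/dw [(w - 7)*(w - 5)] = 2*w - 12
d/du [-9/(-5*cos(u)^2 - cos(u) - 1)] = 9*(10*cos(u) + 1)*sin(u)/(5*cos(u)^2 + cos(u) + 1)^2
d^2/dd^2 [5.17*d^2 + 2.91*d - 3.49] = 10.3400000000000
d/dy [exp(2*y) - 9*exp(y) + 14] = (2*exp(y) - 9)*exp(y)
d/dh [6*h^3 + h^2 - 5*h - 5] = 18*h^2 + 2*h - 5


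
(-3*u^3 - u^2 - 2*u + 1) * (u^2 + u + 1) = -3*u^5 - 4*u^4 - 6*u^3 - 2*u^2 - u + 1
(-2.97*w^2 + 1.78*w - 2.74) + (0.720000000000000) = -2.97*w^2 + 1.78*w - 2.02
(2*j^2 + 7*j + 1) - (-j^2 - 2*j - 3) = 3*j^2 + 9*j + 4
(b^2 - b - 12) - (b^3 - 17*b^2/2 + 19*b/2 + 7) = -b^3 + 19*b^2/2 - 21*b/2 - 19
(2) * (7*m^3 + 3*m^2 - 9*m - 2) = 14*m^3 + 6*m^2 - 18*m - 4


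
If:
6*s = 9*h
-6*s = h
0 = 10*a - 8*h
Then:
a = 0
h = 0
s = 0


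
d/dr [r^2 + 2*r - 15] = 2*r + 2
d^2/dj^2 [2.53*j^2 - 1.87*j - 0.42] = 5.06000000000000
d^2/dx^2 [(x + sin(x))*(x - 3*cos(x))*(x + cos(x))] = -x^2*sin(x) + 2*x^2*cos(x) + 8*x*sin(x) + 4*x*sin(2*x) + 4*x*cos(x) + 6*x*cos(2*x) + 6*x + 11*sin(x)/4 + 6*sin(2*x) + 27*sin(3*x)/4 - 4*cos(x) - 4*cos(2*x)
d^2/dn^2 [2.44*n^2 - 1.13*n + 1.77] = 4.88000000000000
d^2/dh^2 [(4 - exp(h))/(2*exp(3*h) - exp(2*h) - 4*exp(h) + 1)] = (-16*exp(6*h) + 150*exp(5*h) - 121*exp(4*h) - 18*exp(3*h) - 30*exp(2*h) + 76*exp(h) + 15)*exp(h)/(8*exp(9*h) - 12*exp(8*h) - 42*exp(7*h) + 59*exp(6*h) + 72*exp(5*h) - 93*exp(4*h) - 34*exp(3*h) + 45*exp(2*h) - 12*exp(h) + 1)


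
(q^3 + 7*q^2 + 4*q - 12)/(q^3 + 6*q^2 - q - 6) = (q + 2)/(q + 1)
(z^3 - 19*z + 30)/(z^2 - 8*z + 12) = (z^2 + 2*z - 15)/(z - 6)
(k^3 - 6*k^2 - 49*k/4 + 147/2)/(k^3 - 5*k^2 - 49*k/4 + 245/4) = (k - 6)/(k - 5)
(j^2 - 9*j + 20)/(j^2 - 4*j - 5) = (j - 4)/(j + 1)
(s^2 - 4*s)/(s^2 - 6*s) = (s - 4)/(s - 6)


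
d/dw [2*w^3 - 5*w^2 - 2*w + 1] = 6*w^2 - 10*w - 2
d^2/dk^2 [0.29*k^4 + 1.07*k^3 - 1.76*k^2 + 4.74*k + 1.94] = 3.48*k^2 + 6.42*k - 3.52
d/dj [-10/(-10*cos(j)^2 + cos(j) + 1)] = 10*(20*cos(j) - 1)*sin(j)/(-10*cos(j)^2 + cos(j) + 1)^2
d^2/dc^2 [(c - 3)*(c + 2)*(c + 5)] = 6*c + 8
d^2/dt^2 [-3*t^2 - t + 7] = -6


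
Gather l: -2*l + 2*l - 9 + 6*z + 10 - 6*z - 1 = 0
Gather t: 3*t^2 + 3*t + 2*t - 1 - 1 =3*t^2 + 5*t - 2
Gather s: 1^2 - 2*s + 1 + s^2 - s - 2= s^2 - 3*s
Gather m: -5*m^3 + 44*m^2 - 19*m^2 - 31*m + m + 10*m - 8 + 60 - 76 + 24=-5*m^3 + 25*m^2 - 20*m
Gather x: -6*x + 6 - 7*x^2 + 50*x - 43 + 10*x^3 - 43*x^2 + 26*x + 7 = 10*x^3 - 50*x^2 + 70*x - 30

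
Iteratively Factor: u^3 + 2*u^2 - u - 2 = (u + 1)*(u^2 + u - 2) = (u + 1)*(u + 2)*(u - 1)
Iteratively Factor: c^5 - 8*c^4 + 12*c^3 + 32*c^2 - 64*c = (c - 4)*(c^4 - 4*c^3 - 4*c^2 + 16*c) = (c - 4)^2*(c^3 - 4*c) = (c - 4)^2*(c + 2)*(c^2 - 2*c) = (c - 4)^2*(c - 2)*(c + 2)*(c)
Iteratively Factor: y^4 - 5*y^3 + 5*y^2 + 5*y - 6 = (y - 1)*(y^3 - 4*y^2 + y + 6) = (y - 2)*(y - 1)*(y^2 - 2*y - 3) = (y - 3)*(y - 2)*(y - 1)*(y + 1)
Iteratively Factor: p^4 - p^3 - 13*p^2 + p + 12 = (p - 4)*(p^3 + 3*p^2 - p - 3) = (p - 4)*(p + 3)*(p^2 - 1) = (p - 4)*(p - 1)*(p + 3)*(p + 1)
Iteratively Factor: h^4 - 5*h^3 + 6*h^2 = (h)*(h^3 - 5*h^2 + 6*h) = h*(h - 3)*(h^2 - 2*h) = h*(h - 3)*(h - 2)*(h)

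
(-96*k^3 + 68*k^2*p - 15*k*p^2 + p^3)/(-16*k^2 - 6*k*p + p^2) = (12*k^2 - 7*k*p + p^2)/(2*k + p)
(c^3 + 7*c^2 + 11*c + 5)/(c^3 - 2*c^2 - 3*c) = (c^2 + 6*c + 5)/(c*(c - 3))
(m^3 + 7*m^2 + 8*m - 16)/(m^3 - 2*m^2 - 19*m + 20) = (m + 4)/(m - 5)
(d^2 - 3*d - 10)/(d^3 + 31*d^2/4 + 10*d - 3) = 4*(d - 5)/(4*d^2 + 23*d - 6)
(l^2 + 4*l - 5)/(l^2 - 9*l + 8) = (l + 5)/(l - 8)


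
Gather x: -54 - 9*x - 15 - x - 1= -10*x - 70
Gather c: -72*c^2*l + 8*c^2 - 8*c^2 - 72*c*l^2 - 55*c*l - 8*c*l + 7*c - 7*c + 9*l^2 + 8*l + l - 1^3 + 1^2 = -72*c^2*l + c*(-72*l^2 - 63*l) + 9*l^2 + 9*l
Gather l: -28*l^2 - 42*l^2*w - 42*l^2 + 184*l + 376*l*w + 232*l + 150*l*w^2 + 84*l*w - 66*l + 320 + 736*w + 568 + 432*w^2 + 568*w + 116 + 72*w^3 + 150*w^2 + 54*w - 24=l^2*(-42*w - 70) + l*(150*w^2 + 460*w + 350) + 72*w^3 + 582*w^2 + 1358*w + 980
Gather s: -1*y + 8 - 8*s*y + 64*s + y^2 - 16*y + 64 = s*(64 - 8*y) + y^2 - 17*y + 72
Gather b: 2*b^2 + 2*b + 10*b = 2*b^2 + 12*b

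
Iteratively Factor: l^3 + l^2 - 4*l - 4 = (l + 1)*(l^2 - 4) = (l + 1)*(l + 2)*(l - 2)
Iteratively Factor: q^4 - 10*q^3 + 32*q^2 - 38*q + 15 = (q - 5)*(q^3 - 5*q^2 + 7*q - 3) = (q - 5)*(q - 3)*(q^2 - 2*q + 1) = (q - 5)*(q - 3)*(q - 1)*(q - 1)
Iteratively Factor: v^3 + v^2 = (v)*(v^2 + v) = v^2*(v + 1)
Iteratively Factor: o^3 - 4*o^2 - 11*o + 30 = (o - 2)*(o^2 - 2*o - 15) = (o - 5)*(o - 2)*(o + 3)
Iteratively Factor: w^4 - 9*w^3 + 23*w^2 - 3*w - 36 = (w - 3)*(w^3 - 6*w^2 + 5*w + 12) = (w - 4)*(w - 3)*(w^2 - 2*w - 3) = (w - 4)*(w - 3)*(w + 1)*(w - 3)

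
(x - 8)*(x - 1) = x^2 - 9*x + 8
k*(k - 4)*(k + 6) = k^3 + 2*k^2 - 24*k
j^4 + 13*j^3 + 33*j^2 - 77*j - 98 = (j - 2)*(j + 1)*(j + 7)^2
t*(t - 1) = t^2 - t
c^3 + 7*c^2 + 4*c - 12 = (c - 1)*(c + 2)*(c + 6)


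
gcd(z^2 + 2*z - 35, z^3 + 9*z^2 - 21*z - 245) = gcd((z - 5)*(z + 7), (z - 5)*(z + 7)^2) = z^2 + 2*z - 35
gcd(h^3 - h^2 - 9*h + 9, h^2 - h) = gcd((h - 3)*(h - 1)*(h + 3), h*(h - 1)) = h - 1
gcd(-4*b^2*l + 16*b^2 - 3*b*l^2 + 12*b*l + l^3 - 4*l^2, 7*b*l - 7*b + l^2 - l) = 1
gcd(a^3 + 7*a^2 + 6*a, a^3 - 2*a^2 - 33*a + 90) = a + 6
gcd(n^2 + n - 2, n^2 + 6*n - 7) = n - 1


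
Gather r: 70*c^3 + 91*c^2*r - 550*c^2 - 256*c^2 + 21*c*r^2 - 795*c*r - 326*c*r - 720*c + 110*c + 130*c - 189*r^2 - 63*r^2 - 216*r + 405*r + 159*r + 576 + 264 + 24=70*c^3 - 806*c^2 - 480*c + r^2*(21*c - 252) + r*(91*c^2 - 1121*c + 348) + 864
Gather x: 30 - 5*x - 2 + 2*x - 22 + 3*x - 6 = 0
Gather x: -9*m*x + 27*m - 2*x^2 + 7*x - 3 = 27*m - 2*x^2 + x*(7 - 9*m) - 3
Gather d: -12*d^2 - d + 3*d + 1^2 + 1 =-12*d^2 + 2*d + 2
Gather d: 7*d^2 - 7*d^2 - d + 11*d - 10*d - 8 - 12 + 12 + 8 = 0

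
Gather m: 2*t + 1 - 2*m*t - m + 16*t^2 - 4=m*(-2*t - 1) + 16*t^2 + 2*t - 3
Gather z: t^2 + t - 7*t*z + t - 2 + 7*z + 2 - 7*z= t^2 - 7*t*z + 2*t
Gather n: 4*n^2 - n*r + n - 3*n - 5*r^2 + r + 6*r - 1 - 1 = 4*n^2 + n*(-r - 2) - 5*r^2 + 7*r - 2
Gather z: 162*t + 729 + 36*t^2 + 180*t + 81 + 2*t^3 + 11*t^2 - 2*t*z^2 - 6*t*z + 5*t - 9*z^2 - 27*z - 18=2*t^3 + 47*t^2 + 347*t + z^2*(-2*t - 9) + z*(-6*t - 27) + 792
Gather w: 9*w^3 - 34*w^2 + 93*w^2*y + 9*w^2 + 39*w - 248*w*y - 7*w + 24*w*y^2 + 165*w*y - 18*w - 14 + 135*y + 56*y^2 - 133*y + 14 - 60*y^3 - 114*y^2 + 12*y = 9*w^3 + w^2*(93*y - 25) + w*(24*y^2 - 83*y + 14) - 60*y^3 - 58*y^2 + 14*y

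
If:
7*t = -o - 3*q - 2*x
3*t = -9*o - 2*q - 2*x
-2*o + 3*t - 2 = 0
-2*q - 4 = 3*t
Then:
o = -1/19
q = -56/19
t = 12/19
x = 85/38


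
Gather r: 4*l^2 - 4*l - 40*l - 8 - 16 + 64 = 4*l^2 - 44*l + 40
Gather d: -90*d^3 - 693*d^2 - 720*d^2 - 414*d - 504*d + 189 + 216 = -90*d^3 - 1413*d^2 - 918*d + 405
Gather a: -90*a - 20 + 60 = 40 - 90*a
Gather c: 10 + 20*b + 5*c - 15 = 20*b + 5*c - 5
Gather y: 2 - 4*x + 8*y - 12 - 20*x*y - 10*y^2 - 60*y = -4*x - 10*y^2 + y*(-20*x - 52) - 10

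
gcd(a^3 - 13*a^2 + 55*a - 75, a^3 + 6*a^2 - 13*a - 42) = a - 3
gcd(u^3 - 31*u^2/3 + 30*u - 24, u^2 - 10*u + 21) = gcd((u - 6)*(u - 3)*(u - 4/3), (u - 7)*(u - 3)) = u - 3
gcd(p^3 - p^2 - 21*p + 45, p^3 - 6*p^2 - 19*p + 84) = p - 3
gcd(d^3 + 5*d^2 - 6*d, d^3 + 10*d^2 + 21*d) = d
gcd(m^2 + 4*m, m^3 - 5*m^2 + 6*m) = m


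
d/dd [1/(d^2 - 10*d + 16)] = 2*(5 - d)/(d^2 - 10*d + 16)^2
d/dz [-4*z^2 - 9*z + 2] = -8*z - 9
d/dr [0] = 0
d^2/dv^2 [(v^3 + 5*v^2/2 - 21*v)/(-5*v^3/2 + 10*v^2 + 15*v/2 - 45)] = 2*(-13*v^4 + 30*v^3 - 36*v^2 + 840*v + 72)/(5*(v^7 - 6*v^6 - 6*v^5 + 80*v^4 - 15*v^3 - 378*v^2 + 108*v + 648))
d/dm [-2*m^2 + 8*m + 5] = 8 - 4*m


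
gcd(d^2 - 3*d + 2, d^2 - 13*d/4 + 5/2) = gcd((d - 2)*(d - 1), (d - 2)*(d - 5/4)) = d - 2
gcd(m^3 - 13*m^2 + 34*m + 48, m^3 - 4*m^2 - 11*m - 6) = m^2 - 5*m - 6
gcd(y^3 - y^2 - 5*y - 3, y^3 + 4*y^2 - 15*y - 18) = y^2 - 2*y - 3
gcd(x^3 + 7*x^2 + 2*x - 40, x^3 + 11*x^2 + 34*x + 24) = x + 4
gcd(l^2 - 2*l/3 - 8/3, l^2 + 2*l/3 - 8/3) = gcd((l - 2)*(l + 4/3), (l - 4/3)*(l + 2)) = 1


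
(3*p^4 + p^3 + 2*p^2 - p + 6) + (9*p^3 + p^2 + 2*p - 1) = 3*p^4 + 10*p^3 + 3*p^2 + p + 5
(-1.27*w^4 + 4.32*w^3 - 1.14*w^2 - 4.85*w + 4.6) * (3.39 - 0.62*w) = 0.7874*w^5 - 6.9837*w^4 + 15.3516*w^3 - 0.8576*w^2 - 19.2935*w + 15.594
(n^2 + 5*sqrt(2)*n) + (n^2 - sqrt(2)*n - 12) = 2*n^2 + 4*sqrt(2)*n - 12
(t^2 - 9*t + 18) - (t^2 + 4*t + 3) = 15 - 13*t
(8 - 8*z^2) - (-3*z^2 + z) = -5*z^2 - z + 8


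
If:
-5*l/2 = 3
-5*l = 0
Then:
No Solution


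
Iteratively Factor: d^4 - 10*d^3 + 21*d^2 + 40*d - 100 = (d + 2)*(d^3 - 12*d^2 + 45*d - 50) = (d - 2)*(d + 2)*(d^2 - 10*d + 25) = (d - 5)*(d - 2)*(d + 2)*(d - 5)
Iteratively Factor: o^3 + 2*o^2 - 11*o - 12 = (o + 4)*(o^2 - 2*o - 3) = (o + 1)*(o + 4)*(o - 3)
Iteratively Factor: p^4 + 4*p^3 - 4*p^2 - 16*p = (p - 2)*(p^3 + 6*p^2 + 8*p) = (p - 2)*(p + 4)*(p^2 + 2*p) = p*(p - 2)*(p + 4)*(p + 2)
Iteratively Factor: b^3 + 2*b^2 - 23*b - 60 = (b + 4)*(b^2 - 2*b - 15) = (b - 5)*(b + 4)*(b + 3)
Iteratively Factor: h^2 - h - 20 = (h + 4)*(h - 5)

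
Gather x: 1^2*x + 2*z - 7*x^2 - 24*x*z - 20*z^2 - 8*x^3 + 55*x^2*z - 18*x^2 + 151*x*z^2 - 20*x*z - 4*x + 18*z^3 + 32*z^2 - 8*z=-8*x^3 + x^2*(55*z - 25) + x*(151*z^2 - 44*z - 3) + 18*z^3 + 12*z^2 - 6*z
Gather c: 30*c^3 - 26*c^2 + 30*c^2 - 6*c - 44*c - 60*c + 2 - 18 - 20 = 30*c^3 + 4*c^2 - 110*c - 36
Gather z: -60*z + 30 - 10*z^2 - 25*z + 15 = -10*z^2 - 85*z + 45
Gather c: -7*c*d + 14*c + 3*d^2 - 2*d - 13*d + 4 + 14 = c*(14 - 7*d) + 3*d^2 - 15*d + 18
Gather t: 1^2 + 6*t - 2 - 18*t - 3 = -12*t - 4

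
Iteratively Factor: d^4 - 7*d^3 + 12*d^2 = (d)*(d^3 - 7*d^2 + 12*d) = d*(d - 3)*(d^2 - 4*d) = d^2*(d - 3)*(d - 4)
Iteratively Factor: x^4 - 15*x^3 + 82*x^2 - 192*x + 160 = (x - 2)*(x^3 - 13*x^2 + 56*x - 80) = (x - 5)*(x - 2)*(x^2 - 8*x + 16) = (x - 5)*(x - 4)*(x - 2)*(x - 4)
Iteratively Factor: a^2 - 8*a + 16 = (a - 4)*(a - 4)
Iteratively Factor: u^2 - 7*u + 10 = (u - 5)*(u - 2)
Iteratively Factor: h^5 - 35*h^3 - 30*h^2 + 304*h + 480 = (h - 5)*(h^4 + 5*h^3 - 10*h^2 - 80*h - 96) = (h - 5)*(h + 2)*(h^3 + 3*h^2 - 16*h - 48) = (h - 5)*(h + 2)*(h + 3)*(h^2 - 16) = (h - 5)*(h - 4)*(h + 2)*(h + 3)*(h + 4)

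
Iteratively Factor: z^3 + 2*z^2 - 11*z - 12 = (z + 4)*(z^2 - 2*z - 3) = (z - 3)*(z + 4)*(z + 1)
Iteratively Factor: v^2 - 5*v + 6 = (v - 3)*(v - 2)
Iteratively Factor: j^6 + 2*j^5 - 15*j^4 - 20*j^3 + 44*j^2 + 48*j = (j - 2)*(j^5 + 4*j^4 - 7*j^3 - 34*j^2 - 24*j) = (j - 2)*(j + 4)*(j^4 - 7*j^2 - 6*j) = (j - 2)*(j + 1)*(j + 4)*(j^3 - j^2 - 6*j) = j*(j - 2)*(j + 1)*(j + 4)*(j^2 - j - 6) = j*(j - 3)*(j - 2)*(j + 1)*(j + 4)*(j + 2)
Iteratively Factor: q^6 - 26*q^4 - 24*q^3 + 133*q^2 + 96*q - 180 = (q + 2)*(q^5 - 2*q^4 - 22*q^3 + 20*q^2 + 93*q - 90) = (q + 2)*(q + 3)*(q^4 - 5*q^3 - 7*q^2 + 41*q - 30) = (q - 2)*(q + 2)*(q + 3)*(q^3 - 3*q^2 - 13*q + 15) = (q - 2)*(q - 1)*(q + 2)*(q + 3)*(q^2 - 2*q - 15) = (q - 2)*(q - 1)*(q + 2)*(q + 3)^2*(q - 5)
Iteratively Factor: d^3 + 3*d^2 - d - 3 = (d - 1)*(d^2 + 4*d + 3) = (d - 1)*(d + 3)*(d + 1)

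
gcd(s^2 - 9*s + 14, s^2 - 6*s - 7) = s - 7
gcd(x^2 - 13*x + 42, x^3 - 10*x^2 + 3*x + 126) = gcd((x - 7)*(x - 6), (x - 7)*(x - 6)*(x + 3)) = x^2 - 13*x + 42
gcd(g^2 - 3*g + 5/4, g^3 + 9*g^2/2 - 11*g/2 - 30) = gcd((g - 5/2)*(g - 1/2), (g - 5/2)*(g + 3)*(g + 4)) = g - 5/2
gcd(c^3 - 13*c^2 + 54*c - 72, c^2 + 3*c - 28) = c - 4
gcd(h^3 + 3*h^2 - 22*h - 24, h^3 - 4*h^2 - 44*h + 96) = h + 6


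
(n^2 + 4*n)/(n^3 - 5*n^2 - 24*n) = (n + 4)/(n^2 - 5*n - 24)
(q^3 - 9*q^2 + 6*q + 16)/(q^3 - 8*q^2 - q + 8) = (q - 2)/(q - 1)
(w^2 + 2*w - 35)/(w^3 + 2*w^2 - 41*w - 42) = (w - 5)/(w^2 - 5*w - 6)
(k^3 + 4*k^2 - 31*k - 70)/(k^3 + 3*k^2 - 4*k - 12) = (k^2 + 2*k - 35)/(k^2 + k - 6)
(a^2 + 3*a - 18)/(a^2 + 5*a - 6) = (a - 3)/(a - 1)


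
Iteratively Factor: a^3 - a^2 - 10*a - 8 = (a + 2)*(a^2 - 3*a - 4) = (a - 4)*(a + 2)*(a + 1)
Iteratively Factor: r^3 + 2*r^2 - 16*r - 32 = (r - 4)*(r^2 + 6*r + 8) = (r - 4)*(r + 4)*(r + 2)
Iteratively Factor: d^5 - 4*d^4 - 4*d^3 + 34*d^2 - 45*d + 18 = (d - 2)*(d^4 - 2*d^3 - 8*d^2 + 18*d - 9) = (d - 2)*(d - 1)*(d^3 - d^2 - 9*d + 9) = (d - 3)*(d - 2)*(d - 1)*(d^2 + 2*d - 3) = (d - 3)*(d - 2)*(d - 1)^2*(d + 3)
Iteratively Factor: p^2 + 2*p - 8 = (p + 4)*(p - 2)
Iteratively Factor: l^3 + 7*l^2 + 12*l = (l + 4)*(l^2 + 3*l) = (l + 3)*(l + 4)*(l)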